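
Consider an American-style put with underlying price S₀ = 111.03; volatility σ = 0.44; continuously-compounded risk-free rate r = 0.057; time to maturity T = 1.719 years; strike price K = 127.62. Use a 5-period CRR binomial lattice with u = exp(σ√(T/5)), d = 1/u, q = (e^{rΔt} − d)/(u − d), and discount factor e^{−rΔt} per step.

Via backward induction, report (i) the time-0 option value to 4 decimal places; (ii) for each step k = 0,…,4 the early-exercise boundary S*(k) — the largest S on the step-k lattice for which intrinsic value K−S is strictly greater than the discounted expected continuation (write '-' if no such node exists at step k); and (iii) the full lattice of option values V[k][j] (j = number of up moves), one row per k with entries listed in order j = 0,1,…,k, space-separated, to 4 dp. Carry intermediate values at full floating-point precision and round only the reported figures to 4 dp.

Δt=0.34380, u=1.29433, d=0.77260, q=0.47379, disc=e^(-rΔt)=0.98059
k=5 terminal: V=max(K-S,0) → 97.0554 76.4156 41.8380 0.0000 0.0000 0.0000
k=4: j=0 S=39.5606 intr=88.0594 cont=85.5828 V=88.0594[EX]; j=1 S=66.2753 intr=61.3447 cont=58.8681 V=61.3447[EX]; j=2 S=111.0300 intr=16.5900 cont=21.5884 V=21.5884[hold]; j=3 S=186.0069 intr=0.0000 cont=0.0000 V=0.0000[hold]; j=4 S=311.6145 intr=0.0000 cont=0.0000 V=0.0000[hold]  S*(4)=66.2753
k=3: j=0 S=51.2044 intr=76.4156 cont=73.9390 V=76.4156[EX]; j=1 S=85.7820 intr=41.8380 cont=41.6837 V=41.8380[EX]; j=2 S=143.7092 intr=0.0000 cont=11.1396 V=11.1396[hold]; j=3 S=240.7539 intr=0.0000 cont=0.0000 V=0.0000[hold]  S*(3)=85.7820
k=2: j=0 S=66.2753 intr=61.3447 cont=58.8681 V=61.3447[EX]; j=1 S=111.0300 intr=16.5900 cont=26.7638 V=26.7638[hold]; j=2 S=186.0069 intr=0.0000 cont=5.7480 V=5.7480[hold]  S*(2)=66.2753
k=1: j=0 S=85.7820 intr=41.8380 cont=44.0882 V=44.0882[hold]; j=1 S=143.7092 intr=0.0000 cont=16.4806 V=16.4806[hold]  S*(1)=-
k=0: j=0 S=111.0300 intr=16.5900 cont=30.4063 V=30.4063[hold]  S*(0)=-

price = 30.4063
boundary = - - 66.2753 85.7820 66.2753
tree:
30.4063
44.0882 16.4806
61.3447 26.7638 5.7480
76.4156 41.8380 11.1396 0.0000
88.0594 61.3447 21.5884 0.0000 0.0000
97.0554 76.4156 41.8380 0.0000 0.0000 0.0000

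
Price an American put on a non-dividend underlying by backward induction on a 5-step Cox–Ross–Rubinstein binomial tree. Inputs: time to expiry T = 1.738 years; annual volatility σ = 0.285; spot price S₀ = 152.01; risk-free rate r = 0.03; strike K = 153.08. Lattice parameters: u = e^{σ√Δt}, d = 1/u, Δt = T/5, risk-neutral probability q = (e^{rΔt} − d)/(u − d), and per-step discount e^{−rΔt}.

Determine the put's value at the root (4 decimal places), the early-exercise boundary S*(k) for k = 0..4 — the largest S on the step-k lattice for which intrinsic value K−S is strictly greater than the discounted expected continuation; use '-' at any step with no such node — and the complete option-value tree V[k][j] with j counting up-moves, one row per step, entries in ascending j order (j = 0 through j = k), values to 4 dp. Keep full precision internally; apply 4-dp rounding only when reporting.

Δt=0.34760  u=1.18297  d=0.84533  q=0.48914  discount=0.98963
step 5 (expiry): payoffs max(K−S,0) = 87.4653 61.2574 24.5815 0.0000 0.0000 0.0000
step 4: (k=4,j=0): S=77.6203, (K−S)⁺=75.4597, hold=73.8716 ⇒ V=75.4597 exercise | (k=4,j=1): S=108.6235, (K−S)⁺=44.4565, hold=42.8685 ⇒ V=44.4565 exercise | (k=4,j=2): S=152.0100, (K−S)⁺=1.0700, hold=12.4275 ⇒ V=12.4275 continue | (k=4,j=3): S=212.7259, (K−S)⁺=0.0000, hold=0.0000 ⇒ V=0.0000 continue | (k=4,j=4): S=297.6931, (K−S)⁺=0.0000, hold=0.0000 ⇒ V=0.0000 continue  boundary S*=108.6235
step 3: (k=3,j=0): S=91.8226, (K−S)⁺=61.2574, hold=59.6694 ⇒ V=61.2574 exercise | (k=3,j=1): S=128.4985, (K−S)⁺=24.5815, hold=28.4912 ⇒ V=28.4912 continue | (k=3,j=2): S=179.8234, (K−S)⁺=0.0000, hold=6.2829 ⇒ V=6.2829 continue | (k=3,j=3): S=251.6487, (K−S)⁺=0.0000, hold=0.0000 ⇒ V=0.0000 continue  boundary S*=91.8226
step 2: (k=2,j=0): S=108.6235, (K−S)⁺=44.4565, hold=44.7610 ⇒ V=44.7610 continue | (k=2,j=1): S=152.0100, (K−S)⁺=1.0700, hold=17.4454 ⇒ V=17.4454 continue | (k=2,j=2): S=212.7259, (K−S)⁺=0.0000, hold=3.1764 ⇒ V=3.1764 continue  boundary S*=-
step 1: (k=1,j=0): S=128.4985, (K−S)⁺=24.5815, hold=31.0742 ⇒ V=31.0742 continue | (k=1,j=1): S=179.8234, (K−S)⁺=0.0000, hold=10.3573 ⇒ V=10.3573 continue  boundary S*=-
step 0: (k=0,j=0): S=152.0100, (K−S)⁺=1.0700, hold=20.7236 ⇒ V=20.7236 continue  boundary S*=-

price = 20.7236
boundary = - - - 91.8226 108.6235
tree:
20.7236
31.0742 10.3573
44.7610 17.4454 3.1764
61.2574 28.4912 6.2829 0.0000
75.4597 44.4565 12.4275 0.0000 0.0000
87.4653 61.2574 24.5815 0.0000 0.0000 0.0000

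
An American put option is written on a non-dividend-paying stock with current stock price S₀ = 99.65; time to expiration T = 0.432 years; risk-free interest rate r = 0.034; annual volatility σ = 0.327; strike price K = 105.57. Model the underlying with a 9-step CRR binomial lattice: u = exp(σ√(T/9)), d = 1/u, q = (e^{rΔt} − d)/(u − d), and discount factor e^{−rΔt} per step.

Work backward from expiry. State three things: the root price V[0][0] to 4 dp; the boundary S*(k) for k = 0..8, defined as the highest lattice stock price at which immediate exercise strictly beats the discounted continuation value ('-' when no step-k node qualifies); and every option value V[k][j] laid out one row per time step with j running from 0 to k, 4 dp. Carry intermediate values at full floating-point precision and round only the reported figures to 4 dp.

price = 11.2058
boundary = - - - 80.3778 74.8208 80.3778 86.3475 80.3778 86.3475
tree:
11.2058
15.1572 7.1873
19.8747 10.3653 3.9492
25.1922 14.4826 6.1736 1.6791
30.7492 19.5052 9.3753 2.9078 0.4236
35.9220 25.1922 13.7326 4.9340 0.8376 0.0000
40.7372 30.7492 19.2225 8.1432 1.6564 0.0000 0.0000
45.2195 35.9220 25.1922 12.9120 3.2756 0.0000 0.0000 0.0000
49.3919 40.7372 30.7492 19.2225 6.4776 0.0000 0.0000 0.0000 0.0000
53.2758 45.2195 35.9220 25.1922 12.8094 0.0000 0.0000 0.0000 0.0000 0.0000

Δt=0.04800  u=1.07427  d=0.93086  q=0.49349  discount=0.99837
step 9 (expiry): payoffs max(K−S,0) = 53.2758 45.2195 35.9220 25.1922 12.8094 0.0000 0.0000 0.0000 0.0000 0.0000
step 8: (k=8,j=0): S=56.1781, (K−S)⁺=49.3919, hold=49.2197 ⇒ V=49.3919 exercise | (k=8,j=1): S=64.8328, (K−S)⁺=40.7372, hold=40.5651 ⇒ V=40.7372 exercise | (k=8,j=2): S=74.8208, (K−S)⁺=30.7492, hold=30.5771 ⇒ V=30.7492 exercise | (k=8,j=3): S=86.3475, (K−S)⁺=19.2225, hold=19.0504 ⇒ V=19.2225 exercise | (k=8,j=4): S=99.6500, (K−S)⁺=5.9200, hold=6.4776 ⇒ V=6.4776 continue | (k=8,j=5): S=115.0019, (K−S)⁺=0.0000, hold=0.0000 ⇒ V=0.0000 continue | (k=8,j=6): S=132.7188, (K−S)⁺=0.0000, hold=0.0000 ⇒ V=0.0000 continue | (k=8,j=7): S=153.1651, (K−S)⁺=0.0000, hold=0.0000 ⇒ V=0.0000 continue | (k=8,j=8): S=176.7614, (K−S)⁺=0.0000, hold=0.0000 ⇒ V=0.0000 continue  boundary S*=86.3475
step 7: (k=7,j=0): S=60.3505, (K−S)⁺=45.2195, hold=45.0473 ⇒ V=45.2195 exercise | (k=7,j=1): S=69.6480, (K−S)⁺=35.9220, hold=35.7499 ⇒ V=35.9220 exercise | (k=7,j=2): S=80.3778, (K−S)⁺=25.1922, hold=25.0201 ⇒ V=25.1922 exercise | (k=7,j=3): S=92.7606, (K−S)⁺=12.8094, hold=12.9120 ⇒ V=12.9120 continue | (k=7,j=4): S=107.0511, (K−S)⁺=0.0000, hold=3.2756 ⇒ V=3.2756 continue | (k=7,j=5): S=123.5431, (K−S)⁺=0.0000, hold=0.0000 ⇒ V=0.0000 continue | (k=7,j=6): S=142.5759, (K−S)⁺=0.0000, hold=0.0000 ⇒ V=0.0000 continue | (k=7,j=7): S=164.5408, (K−S)⁺=0.0000, hold=0.0000 ⇒ V=0.0000 continue  boundary S*=80.3778
step 6: (k=6,j=0): S=64.8328, (K−S)⁺=40.7372, hold=40.5651 ⇒ V=40.7372 exercise | (k=6,j=1): S=74.8208, (K−S)⁺=30.7492, hold=30.5771 ⇒ V=30.7492 exercise | (k=6,j=2): S=86.3475, (K−S)⁺=19.2225, hold=19.1009 ⇒ V=19.2225 exercise | (k=6,j=3): S=99.6500, (K−S)⁺=5.9200, hold=8.1432 ⇒ V=8.1432 continue | (k=6,j=4): S=115.0019, (K−S)⁺=0.0000, hold=1.6564 ⇒ V=1.6564 continue | (k=6,j=5): S=132.7188, (K−S)⁺=0.0000, hold=0.0000 ⇒ V=0.0000 continue | (k=6,j=6): S=153.1651, (K−S)⁺=0.0000, hold=0.0000 ⇒ V=0.0000 continue  boundary S*=86.3475
step 5: (k=5,j=0): S=69.6480, (K−S)⁺=35.9220, hold=35.7499 ⇒ V=35.9220 exercise | (k=5,j=1): S=80.3778, (K−S)⁺=25.1922, hold=25.0201 ⇒ V=25.1922 exercise | (k=5,j=2): S=92.7606, (K−S)⁺=12.8094, hold=13.7326 ⇒ V=13.7326 continue | (k=5,j=3): S=107.0511, (K−S)⁺=0.0000, hold=4.9340 ⇒ V=4.9340 continue | (k=5,j=4): S=123.5431, (K−S)⁺=0.0000, hold=0.8376 ⇒ V=0.8376 continue | (k=5,j=5): S=142.5759, (K−S)⁺=0.0000, hold=0.0000 ⇒ V=0.0000 continue  boundary S*=80.3778
step 4: (k=4,j=0): S=74.8208, (K−S)⁺=30.7492, hold=30.5771 ⇒ V=30.7492 exercise | (k=4,j=1): S=86.3475, (K−S)⁺=19.2225, hold=19.5052 ⇒ V=19.5052 continue | (k=4,j=2): S=99.6500, (K−S)⁺=5.9200, hold=9.3753 ⇒ V=9.3753 continue | (k=4,j=3): S=115.0019, (K−S)⁺=0.0000, hold=2.9078 ⇒ V=2.9078 continue | (k=4,j=4): S=132.7188, (K−S)⁺=0.0000, hold=0.4236 ⇒ V=0.4236 continue  boundary S*=74.8208
step 3: (k=3,j=0): S=80.3778, (K−S)⁺=25.1922, hold=25.1594 ⇒ V=25.1922 exercise | (k=3,j=1): S=92.7606, (K−S)⁺=12.8094, hold=14.4826 ⇒ V=14.4826 continue | (k=3,j=2): S=107.0511, (K−S)⁺=0.0000, hold=6.1736 ⇒ V=6.1736 continue | (k=3,j=3): S=123.5431, (K−S)⁺=0.0000, hold=1.6791 ⇒ V=1.6791 continue  boundary S*=80.3778
step 2: (k=2,j=0): S=86.3475, (K−S)⁺=19.2225, hold=19.8747 ⇒ V=19.8747 continue | (k=2,j=1): S=99.6500, (K−S)⁺=5.9200, hold=10.3653 ⇒ V=10.3653 continue | (k=2,j=2): S=115.0019, (K−S)⁺=0.0000, hold=3.9492 ⇒ V=3.9492 continue  boundary S*=-
step 1: (k=1,j=0): S=92.7606, (K−S)⁺=12.8094, hold=15.1572 ⇒ V=15.1572 continue | (k=1,j=1): S=107.0511, (K−S)⁺=0.0000, hold=7.1873 ⇒ V=7.1873 continue  boundary S*=-
step 0: (k=0,j=0): S=99.6500, (K−S)⁺=5.9200, hold=11.2058 ⇒ V=11.2058 continue  boundary S*=-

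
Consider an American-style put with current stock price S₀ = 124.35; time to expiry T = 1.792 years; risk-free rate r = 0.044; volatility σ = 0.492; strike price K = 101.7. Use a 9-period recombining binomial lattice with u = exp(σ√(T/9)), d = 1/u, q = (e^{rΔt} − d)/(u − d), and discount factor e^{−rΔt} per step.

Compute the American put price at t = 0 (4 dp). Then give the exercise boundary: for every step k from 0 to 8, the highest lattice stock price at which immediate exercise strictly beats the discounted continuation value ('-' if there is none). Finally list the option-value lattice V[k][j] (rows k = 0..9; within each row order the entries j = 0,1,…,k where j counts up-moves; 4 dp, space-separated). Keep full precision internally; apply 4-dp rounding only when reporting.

price = 15.7193
boundary = - - - - 51.6733 41.4879 51.6733 64.3593 80.1597
tree:
15.7193
21.9592 8.8434
29.8560 13.2969 3.8913
39.3425 19.5157 6.3996 1.0815
50.0267 27.8046 10.3563 1.9723 0.0779
60.2121 38.1740 16.4106 3.5926 0.1470 0.0000
68.3898 50.0267 25.2708 6.5357 0.2772 0.0000 0.0000
74.9557 60.2121 37.3407 11.8739 0.5229 0.0000 0.0000 0.0000
80.2273 68.3898 50.0267 21.5403 0.9865 0.0000 0.0000 0.0000 0.0000
84.4598 74.9557 60.2121 37.3407 1.8608 0.0000 0.0000 0.0000 0.0000 0.0000

params: Δt=0.19911 u=1.24550 d=0.80289 q=0.46521 e^(-rΔt)=0.99128
t_9 payoffs: 84.4598 74.9557 60.2121 37.3407 1.8608 0.0000 0.0000 0.0000 0.0000 0.0000
t_8: node(8,0) S=21.4727 payoff=80.2273 vs cont=79.3402 → 80.2273 [stop]  node(8,1) S=33.3102 payoff=68.3898 vs cont=67.5027 → 68.3898 [stop]  node(8,2) S=51.6733 payoff=50.0267 vs cont=49.1396 → 50.0267 [stop]  node(8,3) S=80.1597 payoff=21.5403 vs cont=20.6532 → 21.5403 [stop]  node(8,4) S=124.3500 payoff=0.0000 vs cont=0.9865 → 0.9865 [wait]  node(8,5) S=192.9014 payoff=0.0000 vs cont=0.0000 → 0.0000 [wait]  node(8,6) S=299.2438 payoff=0.0000 vs cont=0.0000 → 0.0000 [wait]  node(8,7) S=464.2103 payoff=0.0000 vs cont=0.0000 → 0.0000 [wait]  node(8,8) S=720.1193 payoff=0.0000 vs cont=0.0000 → 0.0000 [wait]  ⇒ S*(8)=80.1597
t_7: node(7,0) S=26.7443 payoff=74.9557 vs cont=74.0686 → 74.9557 [stop]  node(7,1) S=41.4879 payoff=60.2121 vs cont=59.3250 → 60.2121 [stop]  node(7,2) S=64.3593 payoff=37.3407 vs cont=36.4536 → 37.3407 [stop]  node(7,3) S=99.8392 payoff=1.8608 vs cont=11.8739 → 11.8739 [wait]  node(7,4) S=154.8783 payoff=0.0000 vs cont=0.5229 → 0.5229 [wait]  node(7,5) S=240.2593 payoff=0.0000 vs cont=0.0000 → 0.0000 [wait]  node(7,6) S=372.7091 payoff=0.0000 vs cont=0.0000 → 0.0000 [wait]  node(7,7) S=578.1754 payoff=0.0000 vs cont=0.0000 → 0.0000 [wait]  ⇒ S*(7)=64.3593
t_6: node(6,0) S=33.3102 payoff=68.3898 vs cont=67.5027 → 68.3898 [stop]  node(6,1) S=51.6733 payoff=50.0267 vs cont=49.1396 → 50.0267 [stop]  node(6,2) S=80.1597 payoff=21.5403 vs cont=25.2708 → 25.2708 [wait]  node(6,3) S=124.3500 payoff=0.0000 vs cont=6.5357 → 6.5357 [wait]  node(6,4) S=192.9014 payoff=0.0000 vs cont=0.2772 → 0.2772 [wait]  node(6,5) S=299.2438 payoff=0.0000 vs cont=0.0000 → 0.0000 [wait]  node(6,6) S=464.2103 payoff=0.0000 vs cont=0.0000 → 0.0000 [wait]  ⇒ S*(6)=51.6733
t_5: node(5,0) S=41.4879 payoff=60.2121 vs cont=59.3250 → 60.2121 [stop]  node(5,1) S=64.3593 payoff=37.3407 vs cont=38.1740 → 38.1740 [wait]  node(5,2) S=99.8392 payoff=1.8608 vs cont=16.4106 → 16.4106 [wait]  node(5,3) S=154.8783 payoff=0.0000 vs cont=3.5926 → 3.5926 [wait]  node(5,4) S=240.2593 payoff=0.0000 vs cont=0.1470 → 0.1470 [wait]  node(5,5) S=372.7091 payoff=0.0000 vs cont=0.0000 → 0.0000 [wait]  ⇒ S*(5)=41.4879
t_4: node(4,0) S=51.6733 payoff=50.0267 vs cont=49.5238 → 50.0267 [stop]  node(4,1) S=80.1597 payoff=21.5403 vs cont=27.8046 → 27.8046 [wait]  node(4,2) S=124.3500 payoff=0.0000 vs cont=10.3563 → 10.3563 [wait]  node(4,3) S=192.9014 payoff=0.0000 vs cont=1.9723 → 1.9723 [wait]  node(4,4) S=299.2438 payoff=0.0000 vs cont=0.0779 → 0.0779 [wait]  ⇒ S*(4)=51.6733
t_3: node(3,0) S=64.3593 payoff=37.3407 vs cont=39.3425 → 39.3425 [wait]  node(3,1) S=99.8392 payoff=1.8608 vs cont=19.5157 → 19.5157 [wait]  node(3,2) S=154.8783 payoff=0.0000 vs cont=6.3996 → 6.3996 [wait]  node(3,3) S=240.2593 payoff=0.0000 vs cont=1.0815 → 1.0815 [wait]  ⇒ S*(3)=-
t_2: node(2,0) S=80.1597 payoff=21.5403 vs cont=29.8560 → 29.8560 [wait]  node(2,1) S=124.3500 payoff=0.0000 vs cont=13.2969 → 13.2969 [wait]  node(2,2) S=192.9014 payoff=0.0000 vs cont=3.8913 → 3.8913 [wait]  ⇒ S*(2)=-
t_1: node(1,0) S=99.8392 payoff=1.8608 vs cont=21.9592 → 21.9592 [wait]  node(1,1) S=154.8783 payoff=0.0000 vs cont=8.8434 → 8.8434 [wait]  ⇒ S*(1)=-
t_0: node(0,0) S=124.3500 payoff=0.0000 vs cont=15.7193 → 15.7193 [wait]  ⇒ S*(0)=-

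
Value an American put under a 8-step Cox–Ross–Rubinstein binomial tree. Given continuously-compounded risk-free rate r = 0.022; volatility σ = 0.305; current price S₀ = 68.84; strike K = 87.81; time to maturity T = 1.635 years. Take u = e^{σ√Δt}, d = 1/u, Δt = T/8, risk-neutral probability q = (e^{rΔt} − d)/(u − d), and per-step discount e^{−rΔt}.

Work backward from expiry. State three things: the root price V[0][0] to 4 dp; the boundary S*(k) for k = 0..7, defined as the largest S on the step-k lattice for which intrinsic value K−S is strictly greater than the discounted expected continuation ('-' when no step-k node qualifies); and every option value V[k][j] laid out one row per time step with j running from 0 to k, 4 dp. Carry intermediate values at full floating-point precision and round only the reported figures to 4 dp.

params: Δt=0.20438 u=1.14784 d=0.87120 q=0.48187 e^(-rΔt)=0.99551
t_8 payoffs: 64.9654 57.7113 48.1537 35.5612 18.9700 0.0000 0.0000 0.0000 0.0000
t_7: node(7,0) S=26.2220 payoff=61.5880 vs cont=61.1941 → 61.5880 [stop]  node(7,1) S=34.5485 payoff=53.2615 vs cont=52.8675 → 53.2615 [stop]  node(7,2) S=45.5191 payoff=42.2909 vs cont=41.8969 → 42.2909 [stop]  node(7,3) S=59.9734 payoff=27.8366 vs cont=27.4427 → 27.8366 [stop]  node(7,4) S=79.0175 payoff=8.7925 vs cont=9.7848 → 9.7848 [wait]  node(7,5) S=104.1088 payoff=0.0000 vs cont=0.0000 → 0.0000 [wait]  node(7,6) S=137.1678 payoff=0.0000 vs cont=0.0000 → 0.0000 [wait]  node(7,7) S=180.7243 payoff=0.0000 vs cont=0.0000 → 0.0000 [wait]  ⇒ S*(7)=59.9734
t_6: node(6,0) S=30.0987 payoff=57.7113 vs cont=57.3174 → 57.7113 [stop]  node(6,1) S=39.6563 payoff=48.1537 vs cont=47.7598 → 48.1537 [stop]  node(6,2) S=52.2488 payoff=35.5612 vs cont=35.1673 → 35.5612 [stop]  node(6,3) S=68.8400 payoff=18.9700 vs cont=19.0521 → 19.0521 [wait]  node(6,4) S=90.6996 payoff=0.0000 vs cont=5.0470 → 5.0470 [wait]  node(6,5) S=119.5005 payoff=0.0000 vs cont=0.0000 → 0.0000 [wait]  node(6,6) S=157.4470 payoff=0.0000 vs cont=0.0000 → 0.0000 [wait]  ⇒ S*(6)=52.2488
t_5: node(5,0) S=34.5485 payoff=53.2615 vs cont=52.8675 → 53.2615 [stop]  node(5,1) S=45.5191 payoff=42.2909 vs cont=41.8969 → 42.2909 [stop]  node(5,2) S=59.9734 payoff=27.8366 vs cont=27.4820 → 27.8366 [stop]  node(5,3) S=79.0175 payoff=8.7925 vs cont=12.2482 → 12.2482 [wait]  node(5,4) S=104.1088 payoff=0.0000 vs cont=2.6033 → 2.6033 [wait]  node(5,5) S=137.1678 payoff=0.0000 vs cont=0.0000 → 0.0000 [wait]  ⇒ S*(5)=59.9734
t_4: node(4,0) S=39.6563 payoff=48.1537 vs cont=47.7598 → 48.1537 [stop]  node(4,1) S=52.2488 payoff=35.5612 vs cont=35.1673 → 35.5612 [stop]  node(4,2) S=68.8400 payoff=18.9700 vs cont=20.2338 → 20.2338 [wait]  node(4,3) S=90.6996 payoff=0.0000 vs cont=7.5665 → 7.5665 [wait]  node(4,4) S=119.5005 payoff=0.0000 vs cont=1.3428 → 1.3428 [wait]  ⇒ S*(4)=52.2488
t_3: node(3,0) S=45.5191 payoff=42.2909 vs cont=41.8969 → 42.2909 [stop]  node(3,1) S=59.9734 payoff=27.8366 vs cont=28.0489 → 28.0489 [wait]  node(3,2) S=79.0175 payoff=8.7925 vs cont=14.0664 → 14.0664 [wait]  node(3,3) S=104.1088 payoff=0.0000 vs cont=4.5469 → 4.5469 [wait]  ⇒ S*(3)=45.5191
t_2: node(2,0) S=52.2488 payoff=35.5612 vs cont=35.2691 → 35.5612 [stop]  node(2,1) S=68.8400 payoff=18.9700 vs cont=21.2155 → 21.2155 [wait]  node(2,2) S=90.6996 payoff=0.0000 vs cont=9.4367 → 9.4367 [wait]  ⇒ S*(2)=52.2488
t_1: node(1,0) S=59.9734 payoff=27.8366 vs cont=28.5199 → 28.5199 [wait]  node(1,1) S=79.0175 payoff=8.7925 vs cont=15.4699 → 15.4699 [wait]  ⇒ S*(1)=-
t_0: node(0,0) S=68.8400 payoff=18.9700 vs cont=22.1317 → 22.1317 [wait]  ⇒ S*(0)=-

price = 22.1317
boundary = - - 52.2488 45.5191 52.2488 59.9734 52.2488 59.9734
tree:
22.1317
28.5199 15.4699
35.5612 21.2155 9.4367
42.2909 28.0489 14.0664 4.5469
48.1537 35.5612 20.2338 7.5665 1.3428
53.2615 42.2909 27.8366 12.2482 2.6033 0.0000
57.7113 48.1537 35.5612 19.0521 5.0470 0.0000 0.0000
61.5880 53.2615 42.2909 27.8366 9.7848 0.0000 0.0000 0.0000
64.9654 57.7113 48.1537 35.5612 18.9700 0.0000 0.0000 0.0000 0.0000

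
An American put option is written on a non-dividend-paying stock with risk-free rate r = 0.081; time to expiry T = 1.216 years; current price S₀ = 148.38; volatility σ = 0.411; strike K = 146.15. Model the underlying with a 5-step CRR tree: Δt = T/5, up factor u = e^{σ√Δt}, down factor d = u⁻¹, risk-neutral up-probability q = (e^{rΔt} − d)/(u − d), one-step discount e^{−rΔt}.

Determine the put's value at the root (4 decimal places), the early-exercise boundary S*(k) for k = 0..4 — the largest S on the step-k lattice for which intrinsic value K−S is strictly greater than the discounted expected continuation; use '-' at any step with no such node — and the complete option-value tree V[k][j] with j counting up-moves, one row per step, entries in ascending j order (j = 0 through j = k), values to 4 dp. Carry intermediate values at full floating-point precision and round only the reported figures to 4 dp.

price = 20.4738
boundary = - - 98.9292 80.7791 98.9292
tree:
20.4738
31.7018 9.9842
47.2208 17.3392 2.9759
65.3709 29.2378 6.0490 0.0000
80.1910 47.2208 12.2956 0.0000 0.0000
92.2922 65.3709 24.9926 0.0000 0.0000 0.0000

Δt=0.24320, u=1.22469, d=0.81653, q=0.49824, disc=e^(-rΔt)=0.98049
k=5 terminal: V=max(K-S,0) → 92.2922 65.3709 24.9926 0.0000 0.0000 0.0000
k=4: j=0 S=65.9590 intr=80.1910 cont=77.3402 V=80.1910[EX]; j=1 S=98.9292 intr=47.2208 cont=44.3699 V=47.2208[EX]; j=2 S=148.3800 intr=0.0000 cont=12.2956 V=12.2956[hold]; j=3 S=222.5492 intr=0.0000 cont=0.0000 V=0.0000[hold]; j=4 S=333.7927 intr=0.0000 cont=0.0000 V=0.0000[hold]  S*(4)=98.9292
k=3: j=0 S=80.7791 intr=65.3709 cont=62.5200 V=65.3709[EX]; j=1 S=121.1574 intr=24.9926 cont=29.2378 V=29.2378[hold]; j=2 S=181.7192 intr=0.0000 cont=6.0490 V=6.0490[hold]; j=3 S=272.5533 intr=0.0000 cont=0.0000 V=0.0000[hold]  S*(3)=80.7791
k=2: j=0 S=98.9292 intr=47.2208 cont=46.4438 V=47.2208[EX]; j=1 S=148.3800 intr=0.0000 cont=17.3392 V=17.3392[hold]; j=2 S=222.5492 intr=0.0000 cont=2.9759 V=2.9759[hold]  S*(2)=98.9292
k=1: j=0 S=121.1574 intr=24.9926 cont=31.7018 V=31.7018[hold]; j=1 S=181.7192 intr=0.0000 cont=9.9842 V=9.9842[hold]  S*(1)=-
k=0: j=0 S=148.3800 intr=0.0000 cont=20.4738 V=20.4738[hold]  S*(0)=-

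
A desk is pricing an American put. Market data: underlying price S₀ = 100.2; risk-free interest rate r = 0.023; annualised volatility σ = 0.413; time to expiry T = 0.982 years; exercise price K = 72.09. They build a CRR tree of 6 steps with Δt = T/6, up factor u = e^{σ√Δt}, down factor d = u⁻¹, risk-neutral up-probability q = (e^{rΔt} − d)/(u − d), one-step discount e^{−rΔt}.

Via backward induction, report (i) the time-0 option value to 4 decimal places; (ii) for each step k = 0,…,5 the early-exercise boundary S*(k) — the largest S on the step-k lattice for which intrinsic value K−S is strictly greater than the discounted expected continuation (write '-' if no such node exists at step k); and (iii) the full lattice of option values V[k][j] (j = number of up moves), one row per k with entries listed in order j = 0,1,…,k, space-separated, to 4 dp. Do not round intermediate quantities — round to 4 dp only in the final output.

price = 3.3392
boundary = - - - - 51.3590 60.6987
tree:
3.3392
5.4869 0.9399
8.8302 1.7542 0.0275
13.8121 3.2734 0.0521 0.0000
20.7310 6.1070 0.0986 0.0000 0.0000
28.6336 11.3913 0.1866 0.0000 0.0000 0.0000
35.3203 20.7310 0.3532 0.0000 0.0000 0.0000 0.0000

Δt=0.16367  u=1.18185  d=0.84613  q=0.46956  discount=0.99624
step 6 (expiry): payoffs max(K−S,0) = 35.3203 20.7310 0.3532 0.0000 0.0000 0.0000 0.0000
step 5: (k=5,j=0): S=43.4564, (K−S)⁺=28.6336, hold=28.3628 ⇒ V=28.6336 exercise | (k=5,j=1): S=60.6987, (K−S)⁺=11.3913, hold=11.1205 ⇒ V=11.3913 exercise | (k=5,j=2): S=84.7822, (K−S)⁺=0.0000, hold=0.1866 ⇒ V=0.1866 continue | (k=5,j=3): S=118.4215, (K−S)⁺=0.0000, hold=0.0000 ⇒ V=0.0000 continue | (k=5,j=4): S=165.4079, (K−S)⁺=0.0000, hold=0.0000 ⇒ V=0.0000 continue | (k=5,j=5): S=231.0373, (K−S)⁺=0.0000, hold=0.0000 ⇒ V=0.0000 continue  boundary S*=60.6987
step 4: (k=4,j=0): S=51.3590, (K−S)⁺=20.7310, hold=20.4602 ⇒ V=20.7310 exercise | (k=4,j=1): S=71.7368, (K−S)⁺=0.3532, hold=6.1070 ⇒ V=6.1070 continue | (k=4,j=2): S=100.2000, (K−S)⁺=0.0000, hold=0.0986 ⇒ V=0.0986 continue | (k=4,j=3): S=139.9566, (K−S)⁺=0.0000, hold=0.0000 ⇒ V=0.0000 continue | (k=4,j=4): S=195.4876, (K−S)⁺=0.0000, hold=0.0000 ⇒ V=0.0000 continue  boundary S*=51.3590
step 3: (k=3,j=0): S=60.6987, (K−S)⁺=11.3913, hold=13.8121 ⇒ V=13.8121 continue | (k=3,j=1): S=84.7822, (K−S)⁺=0.0000, hold=3.2734 ⇒ V=3.2734 continue | (k=3,j=2): S=118.4215, (K−S)⁺=0.0000, hold=0.0521 ⇒ V=0.0521 continue | (k=3,j=3): S=165.4079, (K−S)⁺=0.0000, hold=0.0000 ⇒ V=0.0000 continue  boundary S*=-
step 2: (k=2,j=0): S=71.7368, (K−S)⁺=0.3532, hold=8.8302 ⇒ V=8.8302 continue | (k=2,j=1): S=100.2000, (K−S)⁺=0.0000, hold=1.7542 ⇒ V=1.7542 continue | (k=2,j=2): S=139.9566, (K−S)⁺=0.0000, hold=0.0275 ⇒ V=0.0275 continue  boundary S*=-
step 1: (k=1,j=0): S=84.7822, (K−S)⁺=0.0000, hold=5.4869 ⇒ V=5.4869 continue | (k=1,j=1): S=118.4215, (K−S)⁺=0.0000, hold=0.9399 ⇒ V=0.9399 continue  boundary S*=-
step 0: (k=0,j=0): S=100.2000, (K−S)⁺=0.0000, hold=3.3392 ⇒ V=3.3392 continue  boundary S*=-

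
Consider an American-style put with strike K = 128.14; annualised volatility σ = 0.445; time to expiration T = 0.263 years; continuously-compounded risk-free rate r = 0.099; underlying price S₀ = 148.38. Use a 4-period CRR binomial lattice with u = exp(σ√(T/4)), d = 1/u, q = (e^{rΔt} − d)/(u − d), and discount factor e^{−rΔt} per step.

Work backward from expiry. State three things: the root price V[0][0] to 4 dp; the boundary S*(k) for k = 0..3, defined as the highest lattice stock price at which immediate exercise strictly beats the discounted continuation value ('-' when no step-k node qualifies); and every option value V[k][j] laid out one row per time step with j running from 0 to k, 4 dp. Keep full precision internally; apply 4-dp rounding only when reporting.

Δt=0.06575, u=1.12087, d=0.89216, q=0.50006, disc=e^(-rΔt)=0.99351
k=4 terminal: V=max(K-S,0) → 34.1345 10.0361 0.0000 0.0000 0.0000
k=3: j=0 S=105.3680 intr=22.7720 cont=21.9406 V=22.7720[EX]; j=1 S=132.3792 intr=0.0000 cont=4.9849 V=4.9849[hold]; j=2 S=166.3148 intr=0.0000 cont=0.0000 V=0.0000[hold]; j=3 S=208.9498 intr=0.0000 cont=0.0000 V=0.0000[hold]  S*(3)=105.3680
k=2: j=0 S=118.1039 intr=10.0361 cont=13.7874 V=13.7874[hold]; j=1 S=148.3800 intr=0.0000 cont=2.4760 V=2.4760[hold]; j=2 S=186.4174 intr=0.0000 cont=0.0000 V=0.0000[hold]  S*(2)=-
k=1: j=0 S=132.3792 intr=0.0000 cont=8.0783 V=8.0783[hold]; j=1 S=166.3148 intr=0.0000 cont=1.2298 V=1.2298[hold]  S*(1)=-
k=0: j=0 S=148.3800 intr=0.0000 cont=4.6235 V=4.6235[hold]  S*(0)=-

price = 4.6235
boundary = - - - 105.3680
tree:
4.6235
8.0783 1.2298
13.7874 2.4760 0.0000
22.7720 4.9849 0.0000 0.0000
34.1345 10.0361 0.0000 0.0000 0.0000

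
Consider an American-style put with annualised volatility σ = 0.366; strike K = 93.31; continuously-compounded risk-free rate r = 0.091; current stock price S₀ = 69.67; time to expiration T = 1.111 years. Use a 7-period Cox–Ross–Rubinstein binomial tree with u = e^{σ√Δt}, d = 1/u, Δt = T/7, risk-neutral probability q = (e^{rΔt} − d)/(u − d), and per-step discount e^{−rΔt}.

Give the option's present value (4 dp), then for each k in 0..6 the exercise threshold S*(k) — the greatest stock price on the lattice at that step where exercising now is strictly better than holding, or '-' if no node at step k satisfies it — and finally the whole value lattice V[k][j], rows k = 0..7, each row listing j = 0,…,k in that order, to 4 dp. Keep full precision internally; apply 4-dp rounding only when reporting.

price = 24.1699
boundary = - 60.2173 52.0471 60.2173 69.6700 60.2173 69.6700
tree:
24.1699
33.0927 16.3952
41.2629 23.7621 9.8753
48.3246 33.0927 15.5891 4.7380
54.4282 41.2629 23.6400 8.3979 1.4023
59.7036 48.3246 33.0927 14.4233 2.9232 0.0000
64.2633 54.4282 41.2629 23.6400 6.0938 0.0000 0.0000
68.2043 59.7036 48.3246 33.0927 12.7034 0.0000 0.0000 0.0000

Δt=0.15871, u=1.15698, d=0.86432, q=0.51332, disc=e^(-rΔt)=0.98566
k=7 terminal: V=max(K-S,0) → 68.2043 59.7036 48.3246 33.0927 12.7034 0.0000 0.0000 0.0000
k=6: j=0 S=29.0467 intr=64.2633 cont=62.9253 V=64.2633[EX]; j=1 S=38.8818 intr=54.4282 cont=53.0902 V=54.4282[EX]; j=2 S=52.0471 intr=41.2629 cont=39.9249 V=41.2629[EX]; j=3 S=69.6700 intr=23.6400 cont=22.3020 V=23.6400[EX]; j=4 S=93.2600 intr=0.0500 cont=6.0938 V=6.0938[hold]; j=5 S=124.8374 intr=0.0000 cont=0.0000 V=0.0000[hold]; j=6 S=167.1068 intr=0.0000 cont=0.0000 V=0.0000[hold]  S*(6)=69.6700
k=5: j=0 S=33.6064 intr=59.7036 cont=58.3656 V=59.7036[EX]; j=1 S=44.9854 intr=48.3246 cont=46.9866 V=48.3246[EX]; j=2 S=60.2173 intr=33.0927 cont=31.7547 V=33.0927[EX]; j=3 S=80.6066 intr=12.7034 cont=14.4233 V=14.4233[hold]; j=4 S=107.8996 intr=0.0000 cont=2.9232 V=2.9232[hold]; j=5 S=144.4340 intr=0.0000 cont=0.0000 V=0.0000[hold]  S*(5)=60.2173
k=4: j=0 S=38.8818 intr=54.4282 cont=53.0902 V=54.4282[EX]; j=1 S=52.0471 intr=41.2629 cont=39.9249 V=41.2629[EX]; j=2 S=69.6700 intr=23.6400 cont=23.1722 V=23.6400[EX]; j=3 S=93.2600 intr=0.0500 cont=8.3979 V=8.3979[hold]; j=4 S=124.8374 intr=0.0000 cont=1.4023 V=1.4023[hold]  S*(4)=69.6700
k=3: j=0 S=44.9854 intr=48.3246 cont=46.9866 V=48.3246[EX]; j=1 S=60.2173 intr=33.0927 cont=31.7547 V=33.0927[EX]; j=2 S=80.6066 intr=12.7034 cont=15.5891 V=15.5891[hold]; j=3 S=107.8996 intr=0.0000 cont=4.7380 V=4.7380[hold]  S*(3)=60.2173
k=2: j=0 S=52.0471 intr=41.2629 cont=39.9249 V=41.2629[EX]; j=1 S=69.6700 intr=23.6400 cont=23.7621 V=23.7621[hold]; j=2 S=93.2600 intr=0.0500 cont=9.8753 V=9.8753[hold]  S*(2)=52.0471
k=1: j=0 S=60.2173 intr=33.0927 cont=31.8165 V=33.0927[EX]; j=1 S=80.6066 intr=12.7034 cont=16.3952 V=16.3952[hold]  S*(1)=60.2173
k=0: j=0 S=69.6700 intr=23.6400 cont=24.1699 V=24.1699[hold]  S*(0)=-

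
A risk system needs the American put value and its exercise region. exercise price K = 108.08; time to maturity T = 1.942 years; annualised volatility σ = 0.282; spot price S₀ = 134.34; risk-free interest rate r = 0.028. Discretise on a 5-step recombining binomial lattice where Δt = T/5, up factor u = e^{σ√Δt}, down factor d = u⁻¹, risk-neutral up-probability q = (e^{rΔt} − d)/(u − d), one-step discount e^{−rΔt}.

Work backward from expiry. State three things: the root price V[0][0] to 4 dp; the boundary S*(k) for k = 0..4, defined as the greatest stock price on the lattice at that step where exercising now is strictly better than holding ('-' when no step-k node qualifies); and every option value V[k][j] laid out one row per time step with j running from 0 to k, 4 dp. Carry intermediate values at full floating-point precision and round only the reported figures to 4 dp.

Δt=0.38840, u=1.19214, d=0.83883, q=0.48713, disc=e^(-rΔt)=0.98918
k=5 terminal: V=max(K-S,0) → 52.2876 28.7884 0.0000 0.0000 0.0000 0.0000
k=4: j=0 S=66.5121 intr=41.5679 cont=40.3988 V=41.5679[EX]; j=1 S=94.5264 intr=13.5536 cont=14.6052 V=14.6052[hold]; j=2 S=134.3400 intr=0.0000 cont=0.0000 V=0.0000[hold]; j=3 S=190.9227 intr=0.0000 cont=0.0000 V=0.0000[hold]; j=4 S=271.3374 intr=0.0000 cont=0.0000 V=0.0000[hold]  S*(4)=66.5121
k=3: j=0 S=79.2916 intr=28.7884 cont=28.1261 V=28.7884[EX]; j=1 S=112.6884 intr=0.0000 cont=7.4096 V=7.4096[hold]; j=2 S=160.1517 intr=0.0000 cont=0.0000 V=0.0000[hold]; j=3 S=227.6060 intr=0.0000 cont=0.0000 V=0.0000[hold]  S*(3)=79.2916
k=2: j=0 S=94.5264 intr=13.5536 cont=18.1755 V=18.1755[hold]; j=1 S=134.3400 intr=0.0000 cont=3.7591 V=3.7591[hold]; j=2 S=190.9227 intr=0.0000 cont=0.0000 V=0.0000[hold]  S*(2)=-
k=1: j=0 S=112.6884 intr=0.0000 cont=11.0323 V=11.0323[hold]; j=1 S=160.1517 intr=0.0000 cont=1.9071 V=1.9071[hold]  S*(1)=-
k=0: j=0 S=134.3400 intr=0.0000 cont=6.5159 V=6.5159[hold]  S*(0)=-

price = 6.5159
boundary = - - - 79.2916 66.5121
tree:
6.5159
11.0323 1.9071
18.1755 3.7591 0.0000
28.7884 7.4096 0.0000 0.0000
41.5679 14.6052 0.0000 0.0000 0.0000
52.2876 28.7884 0.0000 0.0000 0.0000 0.0000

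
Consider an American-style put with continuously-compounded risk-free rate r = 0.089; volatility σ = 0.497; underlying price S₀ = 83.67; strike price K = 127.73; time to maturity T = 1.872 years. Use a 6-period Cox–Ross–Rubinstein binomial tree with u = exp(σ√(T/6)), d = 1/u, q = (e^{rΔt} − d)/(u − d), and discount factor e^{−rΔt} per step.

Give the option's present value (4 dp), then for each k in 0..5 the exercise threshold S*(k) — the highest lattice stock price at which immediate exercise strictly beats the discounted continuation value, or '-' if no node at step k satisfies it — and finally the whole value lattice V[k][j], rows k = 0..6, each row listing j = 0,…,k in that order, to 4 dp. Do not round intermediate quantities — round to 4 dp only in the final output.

price = 46.7962
boundary = - 63.3878 48.0221 63.3878 83.6700 63.3878
tree:
46.7962
64.3422 30.6110
79.7079 45.3346 16.5226
91.3488 64.3422 27.4875 5.6637
100.1678 79.7079 44.0600 11.2222 0.0000
106.8491 91.3488 64.3422 22.2363 0.0000 0.0000
111.9108 100.1678 79.7079 44.0600 0.0000 0.0000 0.0000

Δt=0.31200, u=1.31997, d=0.75759, q=0.48111, disc=e^(-rΔt)=0.97261
k=6 terminal: V=max(K-S,0) → 111.9108 100.1678 79.7079 44.0600 0.0000 0.0000 0.0000
k=5: j=0 S=20.8809 intr=106.8491 cont=103.3511 V=106.8491[EX]; j=1 S=36.3812 intr=91.3488 cont=87.8507 V=91.3488[EX]; j=2 S=63.3878 intr=64.3422 cont=60.8442 V=64.3422[EX]; j=3 S=110.4419 intr=17.2881 cont=22.2363 V=22.2363[hold]; j=4 S=192.4252 intr=0.0000 cont=0.0000 V=0.0000[hold]; j=5 S=335.2666 intr=0.0000 cont=0.0000 V=0.0000[hold]  S*(5)=63.3878
k=4: j=0 S=27.5622 intr=100.1678 cont=96.6698 V=100.1678[EX]; j=1 S=48.0221 intr=79.7079 cont=76.2098 V=79.7079[EX]; j=2 S=83.6700 intr=44.0600 cont=42.8774 V=44.0600[EX]; j=3 S=145.7800 intr=0.0000 cont=11.2222 V=11.2222[hold]; j=4 S=253.9956 intr=0.0000 cont=0.0000 V=0.0000[hold]  S*(4)=83.6700
k=3: j=0 S=36.3812 intr=91.3488 cont=87.8507 V=91.3488[EX]; j=1 S=63.3878 intr=64.3422 cont=60.8442 V=64.3422[EX]; j=2 S=110.4419 intr=17.2881 cont=27.4875 V=27.4875[hold]; j=3 S=192.4252 intr=0.0000 cont=5.6637 V=5.6637[hold]  S*(3)=63.3878
k=2: j=0 S=48.0221 intr=79.7079 cont=76.2098 V=79.7079[EX]; j=1 S=83.6700 intr=44.0600 cont=45.3346 V=45.3346[hold]; j=2 S=145.7800 intr=0.0000 cont=16.5226 V=16.5226[hold]  S*(2)=48.0221
k=1: j=0 S=63.3878 intr=64.3422 cont=61.4406 V=64.3422[EX]; j=1 S=110.4419 intr=17.2881 cont=30.6110 V=30.6110[hold]  S*(1)=63.3878
k=0: j=0 S=83.6700 intr=44.0600 cont=46.7962 V=46.7962[hold]  S*(0)=-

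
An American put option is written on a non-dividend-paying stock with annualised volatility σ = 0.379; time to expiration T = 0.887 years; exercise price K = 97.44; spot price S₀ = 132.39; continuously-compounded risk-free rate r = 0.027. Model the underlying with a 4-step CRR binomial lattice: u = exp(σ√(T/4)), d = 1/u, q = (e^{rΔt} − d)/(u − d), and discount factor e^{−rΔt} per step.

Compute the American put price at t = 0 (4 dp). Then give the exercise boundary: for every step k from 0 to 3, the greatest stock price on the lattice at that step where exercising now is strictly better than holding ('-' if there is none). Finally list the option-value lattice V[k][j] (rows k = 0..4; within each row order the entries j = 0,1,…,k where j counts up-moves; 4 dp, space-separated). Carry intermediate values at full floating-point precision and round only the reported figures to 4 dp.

Δt=0.22175, u=1.19539, d=0.83655, q=0.47223, disc=e^(-rΔt)=0.99403
k=4 terminal: V=max(K-S,0) → 32.6039 4.7920 0.0000 0.0000 0.0000
k=3: j=0 S=77.5044 intr=19.9356 cont=19.3539 V=19.9356[EX]; j=1 S=110.7505 intr=0.0000 cont=2.5140 V=2.5140[hold]; j=2 S=158.2577 intr=0.0000 cont=0.0000 V=0.0000[hold]; j=3 S=226.1434 intr=0.0000 cont=0.0000 V=0.0000[hold]  S*(3)=77.5044
k=2: j=0 S=92.6480 intr=4.7920 cont=11.6386 V=11.6386[hold]; j=1 S=132.3900 intr=0.0000 cont=1.3189 V=1.3189[hold]; j=2 S=189.1796 intr=0.0000 cont=0.0000 V=0.0000[hold]  S*(2)=-
k=1: j=0 S=110.7505 intr=0.0000 cont=6.7249 V=6.7249[hold]; j=1 S=158.2577 intr=0.0000 cont=0.6919 V=0.6919[hold]  S*(1)=-
k=0: j=0 S=132.3900 intr=0.0000 cont=3.8527 V=3.8527[hold]  S*(0)=-

price = 3.8527
boundary = - - - 77.5044
tree:
3.8527
6.7249 0.6919
11.6386 1.3189 0.0000
19.9356 2.5140 0.0000 0.0000
32.6039 4.7920 0.0000 0.0000 0.0000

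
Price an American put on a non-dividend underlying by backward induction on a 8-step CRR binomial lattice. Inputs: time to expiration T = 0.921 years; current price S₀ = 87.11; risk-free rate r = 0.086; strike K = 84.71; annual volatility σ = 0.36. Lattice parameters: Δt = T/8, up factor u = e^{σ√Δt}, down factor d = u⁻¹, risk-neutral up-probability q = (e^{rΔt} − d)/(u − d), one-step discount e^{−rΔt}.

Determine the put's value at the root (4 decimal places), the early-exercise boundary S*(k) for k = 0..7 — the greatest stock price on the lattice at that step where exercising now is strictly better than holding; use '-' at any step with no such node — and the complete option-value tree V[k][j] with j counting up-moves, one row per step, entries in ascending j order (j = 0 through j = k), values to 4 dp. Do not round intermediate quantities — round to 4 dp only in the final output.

price = 7.9943
boundary = - - - 60.3842 53.4410 60.3842 68.2294 60.3842
tree:
7.9943
11.9845 4.3184
17.3954 7.0222 1.8062
24.3258 11.0795 3.2630 0.4425
31.2690 16.8261 5.7773 0.9122 0.0000
37.4138 24.3258 9.9523 1.8807 0.0000 0.0000
42.8520 31.2690 16.4806 3.8774 0.0000 0.0000 0.0000
47.6650 37.4138 24.3258 7.9938 0.0000 0.0000 0.0000 0.0000
51.9245 42.8520 31.2690 16.4806 0.0000 0.0000 0.0000 0.0000 0.0000

params: Δt=0.11513 u=1.12992 d=0.88502 q=0.51013 e^(-rΔt)=0.99015
t_8 payoffs: 51.9245 42.8520 31.2690 16.4806 0.0000 0.0000 0.0000 0.0000 0.0000
t_7: node(7,0) S=37.0450 payoff=47.6650 vs cont=46.8304 → 47.6650 [stop]  node(7,1) S=47.2962 payoff=37.4138 vs cont=36.5792 → 37.4138 [stop]  node(7,2) S=60.3842 payoff=24.3258 vs cont=23.4913 → 24.3258 [stop]  node(7,3) S=77.0938 payoff=7.6162 vs cont=7.9938 → 7.9938 [wait]  node(7,4) S=98.4275 payoff=0.0000 vs cont=0.0000 → 0.0000 [wait]  node(7,5) S=125.6646 payoff=0.0000 vs cont=0.0000 → 0.0000 [wait]  node(7,6) S=160.4389 payoff=0.0000 vs cont=0.0000 → 0.0000 [wait]  node(7,7) S=204.8360 payoff=0.0000 vs cont=0.0000 → 0.0000 [wait]  ⇒ S*(7)=60.3842
t_6: node(6,0) S=41.8580 payoff=42.8520 vs cont=42.0175 → 42.8520 [stop]  node(6,1) S=53.4410 payoff=31.2690 vs cont=30.4344 → 31.2690 [stop]  node(6,2) S=68.2294 payoff=16.4806 vs cont=15.8368 → 16.4806 [stop]  node(6,3) S=87.1100 payoff=0.0000 vs cont=3.8774 → 3.8774 [wait]  node(6,4) S=111.2153 payoff=0.0000 vs cont=0.0000 → 0.0000 [wait]  node(6,5) S=141.9912 payoff=0.0000 vs cont=0.0000 → 0.0000 [wait]  node(6,6) S=181.2834 payoff=0.0000 vs cont=0.0000 → 0.0000 [wait]  ⇒ S*(6)=68.2294
t_5: node(5,0) S=47.2962 payoff=37.4138 vs cont=36.5792 → 37.4138 [stop]  node(5,1) S=60.3842 payoff=24.3258 vs cont=23.4913 → 24.3258 [stop]  node(5,2) S=77.0938 payoff=7.6162 vs cont=9.9523 → 9.9523 [wait]  node(5,3) S=98.4275 payoff=0.0000 vs cont=1.8807 → 1.8807 [wait]  node(5,4) S=125.6646 payoff=0.0000 vs cont=0.0000 → 0.0000 [wait]  node(5,5) S=160.4389 payoff=0.0000 vs cont=0.0000 → 0.0000 [wait]  ⇒ S*(5)=60.3842
t_4: node(4,0) S=53.4410 payoff=31.2690 vs cont=30.4344 → 31.2690 [stop]  node(4,1) S=68.2294 payoff=16.4806 vs cont=16.8261 → 16.8261 [wait]  node(4,2) S=87.1100 payoff=0.0000 vs cont=5.7773 → 5.7773 [wait]  node(4,3) S=111.2153 payoff=0.0000 vs cont=0.9122 → 0.9122 [wait]  node(4,4) S=141.9912 payoff=0.0000 vs cont=0.0000 → 0.0000 [wait]  ⇒ S*(4)=53.4410
t_3: node(3,0) S=60.3842 payoff=24.3258 vs cont=23.6658 → 24.3258 [stop]  node(3,1) S=77.0938 payoff=7.6162 vs cont=11.0795 → 11.0795 [wait]  node(3,2) S=98.4275 payoff=0.0000 vs cont=3.2630 → 3.2630 [wait]  node(3,3) S=125.6646 payoff=0.0000 vs cont=0.4425 → 0.4425 [wait]  ⇒ S*(3)=60.3842
t_2: node(2,0) S=68.2294 payoff=16.4806 vs cont=17.3954 → 17.3954 [wait]  node(2,1) S=87.1100 payoff=0.0000 vs cont=7.0222 → 7.0222 [wait]  node(2,2) S=111.2153 payoff=0.0000 vs cont=1.8062 → 1.8062 [wait]  ⇒ S*(2)=-
t_1: node(1,0) S=77.0938 payoff=7.6162 vs cont=11.9845 → 11.9845 [wait]  node(1,1) S=98.4275 payoff=0.0000 vs cont=4.3184 → 4.3184 [wait]  ⇒ S*(1)=-
t_0: node(0,0) S=87.1100 payoff=0.0000 vs cont=7.9943 → 7.9943 [wait]  ⇒ S*(0)=-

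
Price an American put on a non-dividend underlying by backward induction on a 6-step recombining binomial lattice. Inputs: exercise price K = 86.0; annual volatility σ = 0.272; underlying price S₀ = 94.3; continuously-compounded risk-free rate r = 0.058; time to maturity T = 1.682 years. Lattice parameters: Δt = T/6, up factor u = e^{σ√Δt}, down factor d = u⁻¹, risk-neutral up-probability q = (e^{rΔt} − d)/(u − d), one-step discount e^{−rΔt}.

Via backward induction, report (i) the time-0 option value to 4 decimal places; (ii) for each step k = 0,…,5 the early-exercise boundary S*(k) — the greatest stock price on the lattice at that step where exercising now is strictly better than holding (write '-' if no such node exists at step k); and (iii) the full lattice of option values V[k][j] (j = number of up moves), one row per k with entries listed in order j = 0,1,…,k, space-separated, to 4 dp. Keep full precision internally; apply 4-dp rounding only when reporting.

Δt=0.28033  u=1.15490  d=0.86588  q=0.52077  discount=0.98387
step 6 (expiry): payoffs max(K−S,0) = 46.2586 32.9930 15.2995 0.0000 0.0000 0.0000 0.0000
step 5: (k=5,j=0): S=45.8974, (K−S)⁺=40.1026, hold=38.7156 ⇒ V=40.1026 exercise | (k=5,j=1): S=61.2178, (K−S)⁺=24.7822, hold=23.3952 ⇒ V=24.7822 exercise | (k=5,j=2): S=81.6520, (K−S)⁺=4.3480, hold=7.2137 ⇒ V=7.2137 continue | (k=5,j=3): S=108.9072, (K−S)⁺=0.0000, hold=0.0000 ⇒ V=0.0000 continue | (k=5,j=4): S=145.2599, (K−S)⁺=0.0000, hold=0.0000 ⇒ V=0.0000 continue | (k=5,j=5): S=193.7471, (K−S)⁺=0.0000, hold=0.0000 ⇒ V=0.0000 continue  boundary S*=61.2178
step 4: (k=4,j=0): S=53.0070, (K−S)⁺=32.9930, hold=31.6060 ⇒ V=32.9930 exercise | (k=4,j=1): S=70.7005, (K−S)⁺=15.2995, hold=15.3809 ⇒ V=15.3809 continue | (k=4,j=2): S=94.3000, (K−S)⁺=0.0000, hold=3.4012 ⇒ V=3.4012 continue | (k=4,j=3): S=125.7770, (K−S)⁺=0.0000, hold=0.0000 ⇒ V=0.0000 continue | (k=4,j=4): S=167.7608, (K−S)⁺=0.0000, hold=0.0000 ⇒ V=0.0000 continue  boundary S*=53.0070
step 3: (k=3,j=0): S=61.2178, (K−S)⁺=24.7822, hold=23.4369 ⇒ V=24.7822 exercise | (k=3,j=1): S=81.6520, (K−S)⁺=4.3480, hold=8.9947 ⇒ V=8.9947 continue | (k=3,j=2): S=108.9072, (K−S)⁺=0.0000, hold=1.6037 ⇒ V=1.6037 continue | (k=3,j=3): S=145.2599, (K−S)⁺=0.0000, hold=0.0000 ⇒ V=0.0000 continue  boundary S*=61.2178
step 2: (k=2,j=0): S=70.7005, (K−S)⁺=15.2995, hold=16.2934 ⇒ V=16.2934 continue | (k=2,j=1): S=94.3000, (K−S)⁺=0.0000, hold=5.0627 ⇒ V=5.0627 continue | (k=2,j=2): S=125.7770, (K−S)⁺=0.0000, hold=0.7561 ⇒ V=0.7561 continue  boundary S*=-
step 1: (k=1,j=0): S=81.6520, (K−S)⁺=4.3480, hold=10.2763 ⇒ V=10.2763 continue | (k=1,j=1): S=108.9072, (K−S)⁺=0.0000, hold=2.7745 ⇒ V=2.7745 continue  boundary S*=-
step 0: (k=0,j=0): S=94.3000, (K−S)⁺=0.0000, hold=6.2668 ⇒ V=6.2668 continue  boundary S*=-

price = 6.2668
boundary = - - - 61.2178 53.0070 61.2178
tree:
6.2668
10.2763 2.7745
16.2934 5.0627 0.7561
24.7822 8.9947 1.6037 0.0000
32.9930 15.3809 3.4012 0.0000 0.0000
40.1026 24.7822 7.2137 0.0000 0.0000 0.0000
46.2586 32.9930 15.2995 0.0000 0.0000 0.0000 0.0000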